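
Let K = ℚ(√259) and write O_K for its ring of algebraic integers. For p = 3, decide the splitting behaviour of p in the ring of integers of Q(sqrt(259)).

split — (3) = 𝔭₁𝔭₂ with 𝔭₁ ≠ 𝔭₂

259 mod 4 = 3, hence disc K = 4·259 = 1036 and O_K = ℤ[√259].
disc(K) = 1036 is not divisible by 3; 3 is unramified.
Euler's criterion: 259^1 mod 3 = 1. Thus (259|3) = 1.
Legendre symbol 1 ⇒ 3 is split.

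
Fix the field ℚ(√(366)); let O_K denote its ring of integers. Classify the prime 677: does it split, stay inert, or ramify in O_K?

inert

366 mod 4 = 2, hence disc K = 4·366 = 1464 and O_K = ℤ[√366].
Since gcd(677, 1464) = 1 the prime 677 does not ramify.
Euler's criterion: 366^338 mod 677 = 676. Thus (366|677) = -1.
Legendre symbol -1 ⇒ 677 is inert.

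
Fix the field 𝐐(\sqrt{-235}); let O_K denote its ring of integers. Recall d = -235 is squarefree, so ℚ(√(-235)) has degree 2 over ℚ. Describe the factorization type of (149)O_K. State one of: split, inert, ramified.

Since -235 ≡ 1 mod 4, the ring of integers is ℤ[(1+√-235)/2] with discriminant -235.
149 ∤ -235, so 149 is unramified.
Euler's criterion: (-235)^74 mod 149 = 1. Thus (-235|149) = 1.
d is a quadratic residue mod p, hence 149 splits in O_K.

splits completely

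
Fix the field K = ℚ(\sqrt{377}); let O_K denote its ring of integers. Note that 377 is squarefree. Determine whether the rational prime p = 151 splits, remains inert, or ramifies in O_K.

Since 377 ≡ 1 mod 4, the ring of integers is ℤ[(1+√377)/2] with discriminant 377.
151 ∤ 377, so 151 is unramified.
Euler's criterion: 377^75 mod 151 = 150. Thus (377|151) = -1.
(377/151) = -1, so 151 is inert.

remains prime (inert)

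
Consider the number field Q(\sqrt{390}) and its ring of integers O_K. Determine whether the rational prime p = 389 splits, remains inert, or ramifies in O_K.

split

d = 390 ≡ 2 (mod 4), so O_K = ℤ[√390] and disc(K) = 4d = 1560.
Since gcd(389, 1560) = 1 the prime 389 does not ramify.
(390/389) = 1^194 mod 389 = 1, giving Legendre symbol 1.
(390/389) = 1, so 389 splits.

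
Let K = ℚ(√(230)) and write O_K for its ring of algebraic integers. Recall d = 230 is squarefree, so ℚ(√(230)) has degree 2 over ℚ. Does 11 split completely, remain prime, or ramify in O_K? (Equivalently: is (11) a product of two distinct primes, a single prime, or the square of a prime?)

inert

230 mod 4 = 2, hence disc K = 4·230 = 920 and O_K = ℤ[√230].
11 ∤ 920, so 11 is unramified.
(230/11) = 10^5 mod 11 = 10, giving Legendre symbol -1.
d is a non-residue mod p, hence 11 remains inert in O_K.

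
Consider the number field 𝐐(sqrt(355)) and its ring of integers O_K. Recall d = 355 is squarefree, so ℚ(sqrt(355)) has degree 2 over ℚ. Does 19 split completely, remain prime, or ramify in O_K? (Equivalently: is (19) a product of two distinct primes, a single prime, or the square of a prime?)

19 remains inert

Since 355 ≢ 1 mod 4, the ring of integers is ℤ[√355] with discriminant 4·355 = 1420.
Since gcd(19, 1420) = 1 the prime 19 does not ramify.
(355/19) = 13^9 mod 19 = 18, giving Legendre symbol -1.
Legendre symbol -1 ⇒ 19 is inert.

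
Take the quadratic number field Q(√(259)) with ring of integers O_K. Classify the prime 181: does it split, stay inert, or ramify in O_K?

259 mod 4 = 3, hence disc K = 4·259 = 1036 and O_K = ℤ[√259].
181 ∤ 1036, so 181 is unramified.
Legendre symbol by Euler's criterion: (259/181) ≡ 259^90 ≡ 180 (mod 181), i.e. (259/181) = -1.
Legendre symbol -1 ⇒ 181 is inert.

181 remains inert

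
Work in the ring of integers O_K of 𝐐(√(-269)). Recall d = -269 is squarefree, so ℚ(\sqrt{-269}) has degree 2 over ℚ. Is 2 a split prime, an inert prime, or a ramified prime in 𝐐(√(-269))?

-269 mod 4 = 3, hence disc K = 4·(-269) = -1076 and O_K = ℤ[√-269].
Ramification test: 2 | -1076. The prime 2 ramifies in K.

ramified — (2) = 𝔭²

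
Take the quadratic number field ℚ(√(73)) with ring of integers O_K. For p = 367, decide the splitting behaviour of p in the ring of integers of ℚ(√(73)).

d = 73 ≡ 1 (mod 4), so O_K = ℤ[(1+√73)/2] and disc(K) = d = 73.
disc(K) = 73 is not divisible by 367; 367 is unramified.
Compute (73/367) via Euler: 73^((367-1)/2) mod 367 = 1, so (73/367) = 1.
Legendre symbol 1 ⇒ 367 is split.

split — (367) = 𝔭₁𝔭₂ with 𝔭₁ ≠ 𝔭₂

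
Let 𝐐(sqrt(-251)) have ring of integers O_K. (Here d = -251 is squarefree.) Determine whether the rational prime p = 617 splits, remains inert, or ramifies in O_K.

p splits

d = -251 ≡ 1 (mod 4), so O_K = ℤ[(1+√-251)/2] and disc(K) = d = -251.
Since gcd(617, -251) = 1 the prime 617 does not ramify.
Compute (-251/617) via Euler: 366^((617-1)/2) mod 617 = 1, so (-251/617) = 1.
Legendre symbol 1 ⇒ 617 is split.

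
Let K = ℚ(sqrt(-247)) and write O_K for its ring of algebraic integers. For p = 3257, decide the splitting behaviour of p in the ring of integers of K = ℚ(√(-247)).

Since -247 ≡ 1 mod 4, the ring of integers is ℤ[(1+√-247)/2] with discriminant -247.
disc(K) = -247 is not divisible by 3257; 3257 is unramified.
Compute (-247/3257) via Euler: 3010^((3257-1)/2) mod 3257 = 1, so (-247/3257) = 1.
(-247/3257) = 1, so 3257 splits.

p splits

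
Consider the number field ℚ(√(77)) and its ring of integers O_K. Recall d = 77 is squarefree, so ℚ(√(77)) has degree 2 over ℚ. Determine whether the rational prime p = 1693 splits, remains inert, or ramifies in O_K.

split — (1693) = 𝔭₁𝔭₂ with 𝔭₁ ≠ 𝔭₂

Since 77 ≡ 1 mod 4, the ring of integers is ℤ[(1+√77)/2] with discriminant 77.
Since gcd(1693, 77) = 1 the prime 1693 does not ramify.
Euler's criterion: 77^846 mod 1693 = 1. Thus (77|1693) = 1.
(77/1693) = 1, so 1693 splits.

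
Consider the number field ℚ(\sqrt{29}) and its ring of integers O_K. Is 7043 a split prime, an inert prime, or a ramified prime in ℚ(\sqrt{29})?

splits completely

Since 29 ≡ 1 mod 4, the ring of integers is ℤ[(1+√29)/2] with discriminant 29.
disc(K) = 29 is not divisible by 7043; 7043 is unramified.
Legendre symbol by Euler's criterion: (29/7043) ≡ 29^3521 ≡ 1 (mod 7043), i.e. (29/7043) = 1.
d is a quadratic residue mod p, hence 7043 splits in O_K.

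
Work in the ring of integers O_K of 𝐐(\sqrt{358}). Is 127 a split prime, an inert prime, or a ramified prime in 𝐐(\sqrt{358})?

358 mod 4 = 2, hence disc K = 4·358 = 1432 and O_K = ℤ[√358].
127 ∤ 1432, so 127 is unramified.
Euler's criterion: 358^63 mod 127 = 1. Thus (358|127) = 1.
Legendre symbol 1 ⇒ 127 is split.

split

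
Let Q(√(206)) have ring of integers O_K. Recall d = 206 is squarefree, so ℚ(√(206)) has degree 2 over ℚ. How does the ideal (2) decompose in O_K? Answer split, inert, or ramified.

d = 206 ≡ 2 (mod 4), so O_K = ℤ[√206] and disc(K) = 4d = 824.
2 divides disc(K) = 824, so 2 ramifies.

ramified — (2) = 𝔭²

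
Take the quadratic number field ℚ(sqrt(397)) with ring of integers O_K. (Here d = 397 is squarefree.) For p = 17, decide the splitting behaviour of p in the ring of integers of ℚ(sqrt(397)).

397 mod 4 = 1, hence disc K = 397 and O_K = ℤ[(1+√397)/2].
17 ∤ 397, so 17 is unramified.
Legendre symbol by Euler's criterion: (397/17) ≡ 397^8 ≡ 16 (mod 17), i.e. (397/17) = -1.
(397/17) = -1, so 17 is inert.

remains prime (inert)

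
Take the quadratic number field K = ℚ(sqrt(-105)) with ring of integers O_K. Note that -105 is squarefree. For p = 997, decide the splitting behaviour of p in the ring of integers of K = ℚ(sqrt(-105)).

splits completely

Since -105 ≢ 1 mod 4, the ring of integers is ℤ[√-105] with discriminant 4·(-105) = -420.
Since gcd(997, -420) = 1 the prime 997 does not ramify.
(-105/997) = 892^498 mod 997 = 1, giving Legendre symbol 1.
(-105/997) = 1, so 997 splits.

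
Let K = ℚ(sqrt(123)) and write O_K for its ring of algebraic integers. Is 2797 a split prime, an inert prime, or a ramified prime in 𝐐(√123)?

Since 123 ≢ 1 mod 4, the ring of integers is ℤ[√123] with discriminant 4·123 = 492.
2797 ∤ 492, so 2797 is unramified.
Compute (123/2797) via Euler: 123^((2797-1)/2) mod 2797 = 1, so (123/2797) = 1.
d is a quadratic residue mod p, hence 2797 splits in O_K.

split — (2797) = 𝔭₁𝔭₂ with 𝔭₁ ≠ 𝔭₂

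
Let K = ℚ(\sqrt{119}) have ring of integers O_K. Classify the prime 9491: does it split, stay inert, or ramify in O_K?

119 mod 4 = 3, hence disc K = 4·119 = 476 and O_K = ℤ[√119].
9491 ∤ 476, so 9491 is unramified.
Euler's criterion: 119^4745 mod 9491 = 9490. Thus (119|9491) = -1.
Legendre symbol -1 ⇒ 9491 is inert.

remains prime (inert)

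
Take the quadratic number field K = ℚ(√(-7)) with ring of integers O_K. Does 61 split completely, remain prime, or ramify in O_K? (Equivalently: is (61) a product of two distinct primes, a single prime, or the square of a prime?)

61 remains inert

-7 mod 4 = 1, hence disc K = -7 and O_K = ℤ[(1+√-7)/2].
Since gcd(61, -7) = 1 the prime 61 does not ramify.
(-7/61) = 54^30 mod 61 = 60, giving Legendre symbol -1.
d is a non-residue mod p, hence 61 remains inert in O_K.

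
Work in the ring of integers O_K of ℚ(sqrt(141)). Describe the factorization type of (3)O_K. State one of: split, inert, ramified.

3 is ramified

Since 141 ≡ 1 mod 4, the ring of integers is ℤ[(1+√141)/2] with discriminant 141.
3 divides disc(K) = 141, so 3 ramifies.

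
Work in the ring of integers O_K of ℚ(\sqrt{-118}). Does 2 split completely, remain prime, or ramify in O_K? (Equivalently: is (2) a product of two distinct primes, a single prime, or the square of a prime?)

Since -118 ≢ 1 mod 4, the ring of integers is ℤ[√-118] with discriminant 4·(-118) = -472.
2 divides disc(K) = -472, so 2 ramifies.

ramified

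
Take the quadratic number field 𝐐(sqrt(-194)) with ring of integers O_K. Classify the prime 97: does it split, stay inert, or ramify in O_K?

97 is ramified

-194 mod 4 = 2, hence disc K = 4·(-194) = -776 and O_K = ℤ[√-194].
97 divides disc(K) = -776, so 97 ramifies.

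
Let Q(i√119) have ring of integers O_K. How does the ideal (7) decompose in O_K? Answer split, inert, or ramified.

d = -119 ≡ 1 (mod 4), so O_K = ℤ[(1+√-119)/2] and disc(K) = d = -119.
7 divides disc(K) = -119, so 7 ramifies.

7 is ramified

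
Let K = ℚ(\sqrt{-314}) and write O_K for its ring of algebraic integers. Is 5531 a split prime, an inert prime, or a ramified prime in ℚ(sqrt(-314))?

d = -314 ≡ 2 (mod 4), so O_K = ℤ[√-314] and disc(K) = 4d = -1256.
disc(K) = -1256 is not divisible by 5531; 5531 is unramified.
Euler's criterion: (-314)^2765 mod 5531 = 1. Thus (-314|5531) = 1.
d is a quadratic residue mod p, hence 5531 splits in O_K.

split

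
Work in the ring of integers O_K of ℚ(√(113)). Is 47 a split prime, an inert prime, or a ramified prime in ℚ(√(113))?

inert

113 mod 4 = 1, hence disc K = 113 and O_K = ℤ[(1+√113)/2].
Since gcd(47, 113) = 1 the prime 47 does not ramify.
Compute (113/47) via Euler: 19^((47-1)/2) mod 47 = 46, so (113/47) = -1.
(113/47) = -1, so 47 is inert.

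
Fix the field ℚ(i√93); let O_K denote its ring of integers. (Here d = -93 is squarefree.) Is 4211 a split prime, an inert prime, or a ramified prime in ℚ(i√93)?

remains prime (inert)

d = -93 ≡ 3 (mod 4), so O_K = ℤ[√-93] and disc(K) = 4d = -372.
4211 ∤ -372, so 4211 is unramified.
(-93/4211) = 4118^2105 mod 4211 = 4210, giving Legendre symbol -1.
Legendre symbol -1 ⇒ 4211 is inert.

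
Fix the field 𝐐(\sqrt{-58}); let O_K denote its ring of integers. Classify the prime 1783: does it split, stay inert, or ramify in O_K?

Since -58 ≢ 1 mod 4, the ring of integers is ℤ[√-58] with discriminant 4·(-58) = -232.
1783 ∤ -232, so 1783 is unramified.
Euler's criterion: (-58)^891 mod 1783 = 1. Thus (-58|1783) = 1.
Legendre symbol 1 ⇒ 1783 is split.

split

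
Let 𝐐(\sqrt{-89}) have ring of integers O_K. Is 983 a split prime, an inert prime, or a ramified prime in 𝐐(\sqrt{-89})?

983 remains inert

d = -89 ≡ 3 (mod 4), so O_K = ℤ[√-89] and disc(K) = 4d = -356.
983 ∤ -356, so 983 is unramified.
Euler's criterion: (-89)^491 mod 983 = 982. Thus (-89|983) = -1.
d is a non-residue mod p, hence 983 remains inert in O_K.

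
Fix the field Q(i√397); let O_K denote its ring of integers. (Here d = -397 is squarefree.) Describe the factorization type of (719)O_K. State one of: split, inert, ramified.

inert — (719) stays prime in O_K

d = -397 ≡ 3 (mod 4), so O_K = ℤ[√-397] and disc(K) = 4d = -1588.
disc(K) = -1588 is not divisible by 719; 719 is unramified.
Euler's criterion: (-397)^359 mod 719 = 718. Thus (-397|719) = -1.
Legendre symbol -1 ⇒ 719 is inert.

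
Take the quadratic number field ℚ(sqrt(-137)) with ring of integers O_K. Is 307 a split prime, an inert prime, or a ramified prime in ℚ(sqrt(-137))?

Since -137 ≢ 1 mod 4, the ring of integers is ℤ[√-137] with discriminant 4·(-137) = -548.
307 ∤ -548, so 307 is unramified.
Euler's criterion: (-137)^153 mod 307 = 1. Thus (-137|307) = 1.
Legendre symbol 1 ⇒ 307 is split.

split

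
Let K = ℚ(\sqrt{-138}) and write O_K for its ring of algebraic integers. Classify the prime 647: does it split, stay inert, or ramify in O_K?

-138 mod 4 = 2, hence disc K = 4·(-138) = -552 and O_K = ℤ[√-138].
disc(K) = -552 is not divisible by 647; 647 is unramified.
(-138/647) = 509^323 mod 647 = 1, giving Legendre symbol 1.
d is a quadratic residue mod p, hence 647 splits in O_K.

split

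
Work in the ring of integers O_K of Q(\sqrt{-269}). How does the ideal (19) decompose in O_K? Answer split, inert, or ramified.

Since -269 ≢ 1 mod 4, the ring of integers is ℤ[√-269] with discriminant 4·(-269) = -1076.
19 ∤ -1076, so 19 is unramified.
(-269/19) = 16^9 mod 19 = 1, giving Legendre symbol 1.
(-269/19) = 1, so 19 splits.

p splits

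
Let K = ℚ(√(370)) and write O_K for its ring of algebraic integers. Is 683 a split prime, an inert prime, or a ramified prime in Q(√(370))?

remains prime (inert)

Since 370 ≢ 1 mod 4, the ring of integers is ℤ[√370] with discriminant 4·370 = 1480.
disc(K) = 1480 is not divisible by 683; 683 is unramified.
(370/683) = 370^341 mod 683 = 682, giving Legendre symbol -1.
(370/683) = -1, so 683 is inert.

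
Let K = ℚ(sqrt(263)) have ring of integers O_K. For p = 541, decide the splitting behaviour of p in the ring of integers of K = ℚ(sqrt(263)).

263 mod 4 = 3, hence disc K = 4·263 = 1052 and O_K = ℤ[√263].
541 ∤ 1052, so 541 is unramified.
Euler's criterion: 263^270 mod 541 = 540. Thus (263|541) = -1.
Legendre symbol -1 ⇒ 541 is inert.

inert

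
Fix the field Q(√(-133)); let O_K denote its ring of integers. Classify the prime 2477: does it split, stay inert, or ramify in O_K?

d = -133 ≡ 3 (mod 4), so O_K = ℤ[√-133] and disc(K) = 4d = -532.
Since gcd(2477, -532) = 1 the prime 2477 does not ramify.
Euler's criterion: (-133)^1238 mod 2477 = 2476. Thus (-133|2477) = -1.
d is a non-residue mod p, hence 2477 remains inert in O_K.

p is inert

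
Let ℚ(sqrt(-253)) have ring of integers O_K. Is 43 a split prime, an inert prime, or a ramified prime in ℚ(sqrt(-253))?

inert — (43) stays prime in O_K

d = -253 ≡ 3 (mod 4), so O_K = ℤ[√-253] and disc(K) = 4d = -1012.
Since gcd(43, -1012) = 1 the prime 43 does not ramify.
Legendre symbol by Euler's criterion: (-253/43) ≡ (-253)^21 ≡ 42 (mod 43), i.e. (-253/43) = -1.
d is a non-residue mod p, hence 43 remains inert in O_K.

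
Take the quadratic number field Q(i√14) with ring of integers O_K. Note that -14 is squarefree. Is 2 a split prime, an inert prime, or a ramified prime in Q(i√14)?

ramifies in O_K

Since -14 ≢ 1 mod 4, the ring of integers is ℤ[√-14] with discriminant 4·(-14) = -56.
2 divides disc(K) = -56, so 2 ramifies.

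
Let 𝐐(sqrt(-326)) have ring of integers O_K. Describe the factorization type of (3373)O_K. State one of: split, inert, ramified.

p is inert

d = -326 ≡ 2 (mod 4), so O_K = ℤ[√-326] and disc(K) = 4d = -1304.
Since gcd(3373, -1304) = 1 the prime 3373 does not ramify.
Legendre symbol by Euler's criterion: (-326/3373) ≡ (-326)^1686 ≡ 3372 (mod 3373), i.e. (-326/3373) = -1.
d is a non-residue mod p, hence 3373 remains inert in O_K.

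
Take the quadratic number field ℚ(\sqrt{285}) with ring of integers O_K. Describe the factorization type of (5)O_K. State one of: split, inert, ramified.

d = 285 ≡ 1 (mod 4), so O_K = ℤ[(1+√285)/2] and disc(K) = d = 285.
disc(K) = 285 = 5·57, so p = 5 is ramified.

ramified — (5) = 𝔭²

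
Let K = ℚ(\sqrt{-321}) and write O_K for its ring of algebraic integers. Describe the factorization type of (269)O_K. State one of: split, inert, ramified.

split

d = -321 ≡ 3 (mod 4), so O_K = ℤ[√-321] and disc(K) = 4d = -1284.
Since gcd(269, -1284) = 1 the prime 269 does not ramify.
Euler's criterion: (-321)^134 mod 269 = 1. Thus (-321|269) = 1.
(-321/269) = 1, so 269 splits.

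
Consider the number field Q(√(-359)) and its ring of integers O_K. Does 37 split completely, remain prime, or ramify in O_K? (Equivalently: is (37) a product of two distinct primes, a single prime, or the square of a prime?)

split

d = -359 ≡ 1 (mod 4), so O_K = ℤ[(1+√-359)/2] and disc(K) = d = -359.
37 ∤ -359, so 37 is unramified.
Compute (-359/37) via Euler: 11^((37-1)/2) mod 37 = 1, so (-359/37) = 1.
(-359/37) = 1, so 37 splits.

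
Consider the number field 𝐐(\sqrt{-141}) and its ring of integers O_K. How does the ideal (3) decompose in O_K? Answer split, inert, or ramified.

d = -141 ≡ 3 (mod 4), so O_K = ℤ[√-141] and disc(K) = 4d = -564.
Ramification test: 3 | -564. The prime 3 ramifies in K.

ramified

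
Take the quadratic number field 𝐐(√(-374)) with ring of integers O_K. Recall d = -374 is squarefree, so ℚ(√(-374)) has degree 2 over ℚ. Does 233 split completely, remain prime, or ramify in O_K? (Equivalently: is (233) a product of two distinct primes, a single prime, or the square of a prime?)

Since -374 ≢ 1 mod 4, the ring of integers is ℤ[√-374] with discriminant 4·(-374) = -1496.
233 ∤ -1496, so 233 is unramified.
Legendre symbol by Euler's criterion: (-374/233) ≡ (-374)^116 ≡ 1 (mod 233), i.e. (-374/233) = 1.
(-374/233) = 1, so 233 splits.

233 splits in O_K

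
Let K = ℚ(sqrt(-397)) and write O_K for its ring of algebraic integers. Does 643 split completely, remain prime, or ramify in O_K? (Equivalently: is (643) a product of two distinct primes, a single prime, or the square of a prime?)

inert — (643) stays prime in O_K

-397 mod 4 = 3, hence disc K = 4·(-397) = -1588 and O_K = ℤ[√-397].
643 ∤ -1588, so 643 is unramified.
(-397/643) = 246^321 mod 643 = 642, giving Legendre symbol -1.
Legendre symbol -1 ⇒ 643 is inert.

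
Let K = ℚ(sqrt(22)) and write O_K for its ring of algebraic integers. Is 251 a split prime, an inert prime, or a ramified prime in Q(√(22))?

split — (251) = 𝔭₁𝔭₂ with 𝔭₁ ≠ 𝔭₂

d = 22 ≡ 2 (mod 4), so O_K = ℤ[√22] and disc(K) = 4d = 88.
disc(K) = 88 is not divisible by 251; 251 is unramified.
Euler's criterion: 22^125 mod 251 = 1. Thus (22|251) = 1.
(22/251) = 1, so 251 splits.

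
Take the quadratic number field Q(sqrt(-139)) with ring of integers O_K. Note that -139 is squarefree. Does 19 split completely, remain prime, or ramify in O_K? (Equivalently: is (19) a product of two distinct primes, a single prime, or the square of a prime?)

inert — (19) stays prime in O_K

-139 mod 4 = 1, hence disc K = -139 and O_K = ℤ[(1+√-139)/2].
disc(K) = -139 is not divisible by 19; 19 is unramified.
Legendre symbol by Euler's criterion: (-139/19) ≡ (-139)^9 ≡ 18 (mod 19), i.e. (-139/19) = -1.
Legendre symbol -1 ⇒ 19 is inert.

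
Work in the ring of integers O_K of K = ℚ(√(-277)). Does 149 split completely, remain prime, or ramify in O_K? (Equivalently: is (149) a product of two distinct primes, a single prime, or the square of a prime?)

d = -277 ≡ 3 (mod 4), so O_K = ℤ[√-277] and disc(K) = 4d = -1108.
149 ∤ -1108, so 149 is unramified.
(-277/149) = 21^74 mod 149 = 148, giving Legendre symbol -1.
d is a non-residue mod p, hence 149 remains inert in O_K.

p is inert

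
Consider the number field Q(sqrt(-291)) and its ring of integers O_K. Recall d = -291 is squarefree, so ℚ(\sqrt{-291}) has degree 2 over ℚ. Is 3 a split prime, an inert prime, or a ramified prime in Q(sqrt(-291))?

ramified — (3) = 𝔭²

d = -291 ≡ 1 (mod 4), so O_K = ℤ[(1+√-291)/2] and disc(K) = d = -291.
3 divides disc(K) = -291, so 3 ramifies.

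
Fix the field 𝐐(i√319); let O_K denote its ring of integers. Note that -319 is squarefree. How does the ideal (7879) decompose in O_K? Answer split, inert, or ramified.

split

d = -319 ≡ 1 (mod 4), so O_K = ℤ[(1+√-319)/2] and disc(K) = d = -319.
disc(K) = -319 is not divisible by 7879; 7879 is unramified.
Legendre symbol by Euler's criterion: (-319/7879) ≡ (-319)^3939 ≡ 1 (mod 7879), i.e. (-319/7879) = 1.
d is a quadratic residue mod p, hence 7879 splits in O_K.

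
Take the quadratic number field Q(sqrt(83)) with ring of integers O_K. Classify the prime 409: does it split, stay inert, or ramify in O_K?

409 splits in O_K

83 mod 4 = 3, hence disc K = 4·83 = 332 and O_K = ℤ[√83].
disc(K) = 332 is not divisible by 409; 409 is unramified.
(83/409) = 83^204 mod 409 = 1, giving Legendre symbol 1.
(83/409) = 1, so 409 splits.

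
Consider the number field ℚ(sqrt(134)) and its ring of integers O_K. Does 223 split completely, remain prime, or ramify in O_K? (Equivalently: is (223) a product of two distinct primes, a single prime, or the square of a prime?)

d = 134 ≡ 2 (mod 4), so O_K = ℤ[√134] and disc(K) = 4d = 536.
Since gcd(223, 536) = 1 the prime 223 does not ramify.
Legendre symbol by Euler's criterion: (134/223) ≡ 134^111 ≡ 222 (mod 223), i.e. (134/223) = -1.
d is a non-residue mod p, hence 223 remains inert in O_K.

inert — (223) stays prime in O_K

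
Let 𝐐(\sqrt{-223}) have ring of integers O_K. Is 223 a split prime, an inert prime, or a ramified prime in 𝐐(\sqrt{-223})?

p ramifies

-223 mod 4 = 1, hence disc K = -223 and O_K = ℤ[(1+√-223)/2].
Ramification test: 223 | -223. The prime 223 ramifies in K.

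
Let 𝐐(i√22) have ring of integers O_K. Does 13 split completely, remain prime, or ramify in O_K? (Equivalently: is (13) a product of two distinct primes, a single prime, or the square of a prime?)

-22 mod 4 = 2, hence disc K = 4·(-22) = -88 and O_K = ℤ[√-22].
Since gcd(13, -88) = 1 the prime 13 does not ramify.
(-22/13) = 4^6 mod 13 = 1, giving Legendre symbol 1.
d is a quadratic residue mod p, hence 13 splits in O_K.

splits completely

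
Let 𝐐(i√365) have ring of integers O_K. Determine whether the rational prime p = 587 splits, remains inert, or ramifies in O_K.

-365 mod 4 = 3, hence disc K = 4·(-365) = -1460 and O_K = ℤ[√-365].
disc(K) = -1460 is not divisible by 587; 587 is unramified.
Legendre symbol by Euler's criterion: (-365/587) ≡ (-365)^293 ≡ 1 (mod 587), i.e. (-365/587) = 1.
(-365/587) = 1, so 587 splits.

p splits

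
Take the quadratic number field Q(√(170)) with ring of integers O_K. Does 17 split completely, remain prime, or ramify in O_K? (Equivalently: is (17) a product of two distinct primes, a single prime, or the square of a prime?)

ramified — (17) = 𝔭²

Since 170 ≢ 1 mod 4, the ring of integers is ℤ[√170] with discriminant 4·170 = 680.
17 divides disc(K) = 680, so 17 ramifies.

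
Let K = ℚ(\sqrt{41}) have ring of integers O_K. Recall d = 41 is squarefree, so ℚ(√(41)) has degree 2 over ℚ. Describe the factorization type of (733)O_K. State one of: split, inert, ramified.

Since 41 ≡ 1 mod 4, the ring of integers is ℤ[(1+√41)/2] with discriminant 41.
733 ∤ 41, so 733 is unramified.
(41/733) = 41^366 mod 733 = 1, giving Legendre symbol 1.
(41/733) = 1, so 733 splits.

split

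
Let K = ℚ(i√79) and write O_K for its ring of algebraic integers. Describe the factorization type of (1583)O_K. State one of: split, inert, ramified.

1583 remains inert

-79 mod 4 = 1, hence disc K = -79 and O_K = ℤ[(1+√-79)/2].
disc(K) = -79 is not divisible by 1583; 1583 is unramified.
Compute (-79/1583) via Euler: 1504^((1583-1)/2) mod 1583 = 1582, so (-79/1583) = -1.
d is a non-residue mod p, hence 1583 remains inert in O_K.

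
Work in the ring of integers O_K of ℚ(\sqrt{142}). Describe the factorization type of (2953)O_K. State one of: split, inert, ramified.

Since 142 ≢ 1 mod 4, the ring of integers is ℤ[√142] with discriminant 4·142 = 568.
2953 ∤ 568, so 2953 is unramified.
Legendre symbol by Euler's criterion: (142/2953) ≡ 142^1476 ≡ 2952 (mod 2953), i.e. (142/2953) = -1.
(142/2953) = -1, so 2953 is inert.

p is inert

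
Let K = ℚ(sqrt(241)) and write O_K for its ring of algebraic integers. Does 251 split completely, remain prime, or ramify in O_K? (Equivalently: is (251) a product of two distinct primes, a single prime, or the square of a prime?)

d = 241 ≡ 1 (mod 4), so O_K = ℤ[(1+√241)/2] and disc(K) = d = 241.
disc(K) = 241 is not divisible by 251; 251 is unramified.
(241/251) = 241^125 mod 251 = 1, giving Legendre symbol 1.
Legendre symbol 1 ⇒ 251 is split.

251 splits in O_K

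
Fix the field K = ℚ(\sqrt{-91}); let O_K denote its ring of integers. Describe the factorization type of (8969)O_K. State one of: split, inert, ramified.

8969 splits in O_K

-91 mod 4 = 1, hence disc K = -91 and O_K = ℤ[(1+√-91)/2].
8969 ∤ -91, so 8969 is unramified.
Legendre symbol by Euler's criterion: (-91/8969) ≡ (-91)^4484 ≡ 1 (mod 8969), i.e. (-91/8969) = 1.
(-91/8969) = 1, so 8969 splits.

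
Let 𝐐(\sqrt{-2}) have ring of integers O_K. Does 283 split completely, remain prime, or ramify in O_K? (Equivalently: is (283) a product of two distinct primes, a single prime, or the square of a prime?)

split — (283) = 𝔭₁𝔭₂ with 𝔭₁ ≠ 𝔭₂

-2 mod 4 = 2, hence disc K = 4·(-2) = -8 and O_K = ℤ[√-2].
283 ∤ -8, so 283 is unramified.
Compute (-2/283) via Euler: 281^((283-1)/2) mod 283 = 1, so (-2/283) = 1.
(-2/283) = 1, so 283 splits.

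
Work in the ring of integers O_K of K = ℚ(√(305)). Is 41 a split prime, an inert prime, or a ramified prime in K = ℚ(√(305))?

Since 305 ≡ 1 mod 4, the ring of integers is ℤ[(1+√305)/2] with discriminant 305.
41 ∤ 305, so 41 is unramified.
Euler's criterion: 305^20 mod 41 = 1. Thus (305|41) = 1.
d is a quadratic residue mod p, hence 41 splits in O_K.

41 splits in O_K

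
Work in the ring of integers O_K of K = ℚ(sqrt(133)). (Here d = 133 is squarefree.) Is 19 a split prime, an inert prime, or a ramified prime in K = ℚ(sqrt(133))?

133 mod 4 = 1, hence disc K = 133 and O_K = ℤ[(1+√133)/2].
19 divides disc(K) = 133, so 19 ramifies.

ramifies in O_K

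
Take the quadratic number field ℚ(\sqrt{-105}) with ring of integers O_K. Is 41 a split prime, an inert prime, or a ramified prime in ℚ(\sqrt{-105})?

Since -105 ≢ 1 mod 4, the ring of integers is ℤ[√-105] with discriminant 4·(-105) = -420.
Since gcd(41, -420) = 1 the prime 41 does not ramify.
Legendre symbol by Euler's criterion: (-105/41) ≡ (-105)^20 ≡ 1 (mod 41), i.e. (-105/41) = 1.
d is a quadratic residue mod p, hence 41 splits in O_K.

split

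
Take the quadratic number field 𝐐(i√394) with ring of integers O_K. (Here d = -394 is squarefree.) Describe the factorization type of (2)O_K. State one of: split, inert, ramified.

ramified

-394 mod 4 = 2, hence disc K = 4·(-394) = -1576 and O_K = ℤ[√-394].
disc(K) = -1576 = 2·(-788), so p = 2 is ramified.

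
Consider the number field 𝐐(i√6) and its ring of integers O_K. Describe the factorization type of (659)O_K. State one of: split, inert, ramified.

d = -6 ≡ 2 (mod 4), so O_K = ℤ[√-6] and disc(K) = 4d = -24.
disc(K) = -24 is not divisible by 659; 659 is unramified.
Euler's criterion: (-6)^329 mod 659 = 1. Thus (-6|659) = 1.
Legendre symbol 1 ⇒ 659 is split.

splits completely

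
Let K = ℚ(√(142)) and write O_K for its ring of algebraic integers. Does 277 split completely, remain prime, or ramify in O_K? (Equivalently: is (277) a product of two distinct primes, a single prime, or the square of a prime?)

Since 142 ≢ 1 mod 4, the ring of integers is ℤ[√142] with discriminant 4·142 = 568.
277 ∤ 568, so 277 is unramified.
Euler's criterion: 142^138 mod 277 = 276. Thus (142|277) = -1.
Legendre symbol -1 ⇒ 277 is inert.

277 remains inert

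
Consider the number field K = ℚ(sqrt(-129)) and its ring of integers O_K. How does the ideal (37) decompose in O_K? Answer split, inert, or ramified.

37 remains inert

d = -129 ≡ 3 (mod 4), so O_K = ℤ[√-129] and disc(K) = 4d = -516.
disc(K) = -516 is not divisible by 37; 37 is unramified.
Euler's criterion: (-129)^18 mod 37 = 36. Thus (-129|37) = -1.
d is a non-residue mod p, hence 37 remains inert in O_K.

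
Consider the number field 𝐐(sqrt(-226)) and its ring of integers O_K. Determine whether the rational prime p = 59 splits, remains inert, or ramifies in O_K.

inert

d = -226 ≡ 2 (mod 4), so O_K = ℤ[√-226] and disc(K) = 4d = -904.
disc(K) = -904 is not divisible by 59; 59 is unramified.
Euler's criterion: (-226)^29 mod 59 = 58. Thus (-226|59) = -1.
Legendre symbol -1 ⇒ 59 is inert.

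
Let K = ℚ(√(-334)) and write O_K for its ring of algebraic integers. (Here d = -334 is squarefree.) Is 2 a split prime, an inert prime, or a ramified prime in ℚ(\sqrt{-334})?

-334 mod 4 = 2, hence disc K = 4·(-334) = -1336 and O_K = ℤ[√-334].
disc(K) = -1336 = 2·(-668), so p = 2 is ramified.

2 is ramified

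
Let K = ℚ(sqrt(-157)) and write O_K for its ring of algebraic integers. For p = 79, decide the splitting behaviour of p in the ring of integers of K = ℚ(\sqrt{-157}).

-157 mod 4 = 3, hence disc K = 4·(-157) = -628 and O_K = ℤ[√-157].
Since gcd(79, -628) = 1 the prime 79 does not ramify.
(-157/79) = 1^39 mod 79 = 1, giving Legendre symbol 1.
(-157/79) = 1, so 79 splits.

split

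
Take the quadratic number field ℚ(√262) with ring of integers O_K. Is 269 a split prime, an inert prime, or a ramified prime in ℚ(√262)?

269 remains inert

Since 262 ≢ 1 mod 4, the ring of integers is ℤ[√262] with discriminant 4·262 = 1048.
Since gcd(269, 1048) = 1 the prime 269 does not ramify.
Legendre symbol by Euler's criterion: (262/269) ≡ 262^134 ≡ 268 (mod 269), i.e. (262/269) = -1.
(262/269) = -1, so 269 is inert.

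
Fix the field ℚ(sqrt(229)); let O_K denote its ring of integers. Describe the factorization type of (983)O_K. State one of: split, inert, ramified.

d = 229 ≡ 1 (mod 4), so O_K = ℤ[(1+√229)/2] and disc(K) = d = 229.
Since gcd(983, 229) = 1 the prime 983 does not ramify.
Compute (229/983) via Euler: 229^((983-1)/2) mod 983 = 982, so (229/983) = -1.
(229/983) = -1, so 983 is inert.

inert — (983) stays prime in O_K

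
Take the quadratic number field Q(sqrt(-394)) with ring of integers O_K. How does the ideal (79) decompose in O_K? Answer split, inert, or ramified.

-394 mod 4 = 2, hence disc K = 4·(-394) = -1576 and O_K = ℤ[√-394].
disc(K) = -1576 is not divisible by 79; 79 is unramified.
Legendre symbol by Euler's criterion: (-394/79) ≡ (-394)^39 ≡ 1 (mod 79), i.e. (-394/79) = 1.
(-394/79) = 1, so 79 splits.

splits completely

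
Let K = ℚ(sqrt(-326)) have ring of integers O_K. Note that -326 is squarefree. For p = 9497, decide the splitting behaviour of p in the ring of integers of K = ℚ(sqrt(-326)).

d = -326 ≡ 2 (mod 4), so O_K = ℤ[√-326] and disc(K) = 4d = -1304.
disc(K) = -1304 is not divisible by 9497; 9497 is unramified.
(-326/9497) = 9171^4748 mod 9497 = 1, giving Legendre symbol 1.
(-326/9497) = 1, so 9497 splits.

split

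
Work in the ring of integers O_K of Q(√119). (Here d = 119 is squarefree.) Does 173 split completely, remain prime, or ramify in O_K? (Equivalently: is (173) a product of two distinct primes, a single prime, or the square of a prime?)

splits completely

119 mod 4 = 3, hence disc K = 4·119 = 476 and O_K = ℤ[√119].
Since gcd(173, 476) = 1 the prime 173 does not ramify.
Legendre symbol by Euler's criterion: (119/173) ≡ 119^86 ≡ 1 (mod 173), i.e. (119/173) = 1.
(119/173) = 1, so 173 splits.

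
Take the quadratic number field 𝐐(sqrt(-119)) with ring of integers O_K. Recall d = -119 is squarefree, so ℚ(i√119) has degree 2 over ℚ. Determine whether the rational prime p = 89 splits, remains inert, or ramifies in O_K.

remains prime (inert)

-119 mod 4 = 1, hence disc K = -119 and O_K = ℤ[(1+√-119)/2].
89 ∤ -119, so 89 is unramified.
(-119/89) = 59^44 mod 89 = 88, giving Legendre symbol -1.
Legendre symbol -1 ⇒ 89 is inert.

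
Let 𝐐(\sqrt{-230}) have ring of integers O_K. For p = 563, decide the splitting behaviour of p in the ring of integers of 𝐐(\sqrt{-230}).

p is inert

d = -230 ≡ 2 (mod 4), so O_K = ℤ[√-230] and disc(K) = 4d = -920.
Since gcd(563, -920) = 1 the prime 563 does not ramify.
Euler's criterion: (-230)^281 mod 563 = 562. Thus (-230|563) = -1.
Legendre symbol -1 ⇒ 563 is inert.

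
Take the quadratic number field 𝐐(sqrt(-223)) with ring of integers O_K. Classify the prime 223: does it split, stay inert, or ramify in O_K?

d = -223 ≡ 1 (mod 4), so O_K = ℤ[(1+√-223)/2] and disc(K) = d = -223.
Ramification test: 223 | -223. The prime 223 ramifies in K.

223 is ramified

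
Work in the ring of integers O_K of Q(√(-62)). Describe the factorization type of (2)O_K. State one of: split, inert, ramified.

d = -62 ≡ 2 (mod 4), so O_K = ℤ[√-62] and disc(K) = 4d = -248.
Ramification test: 2 | -248. The prime 2 ramifies in K.

2 is ramified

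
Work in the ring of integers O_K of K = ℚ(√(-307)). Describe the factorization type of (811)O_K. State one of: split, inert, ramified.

remains prime (inert)

d = -307 ≡ 1 (mod 4), so O_K = ℤ[(1+√-307)/2] and disc(K) = d = -307.
811 ∤ -307, so 811 is unramified.
(-307/811) = 504^405 mod 811 = 810, giving Legendre symbol -1.
(-307/811) = -1, so 811 is inert.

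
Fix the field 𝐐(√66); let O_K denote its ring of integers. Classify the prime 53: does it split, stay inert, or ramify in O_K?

d = 66 ≡ 2 (mod 4), so O_K = ℤ[√66] and disc(K) = 4d = 264.
53 ∤ 264, so 53 is unramified.
Legendre symbol by Euler's criterion: (66/53) ≡ 66^26 ≡ 1 (mod 53), i.e. (66/53) = 1.
(66/53) = 1, so 53 splits.

split — (53) = 𝔭₁𝔭₂ with 𝔭₁ ≠ 𝔭₂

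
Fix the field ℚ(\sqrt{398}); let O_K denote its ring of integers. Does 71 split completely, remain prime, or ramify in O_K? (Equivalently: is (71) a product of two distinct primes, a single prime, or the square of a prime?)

split

Since 398 ≢ 1 mod 4, the ring of integers is ℤ[√398] with discriminant 4·398 = 1592.
Since gcd(71, 1592) = 1 the prime 71 does not ramify.
Legendre symbol by Euler's criterion: (398/71) ≡ 398^35 ≡ 1 (mod 71), i.e. (398/71) = 1.
(398/71) = 1, so 71 splits.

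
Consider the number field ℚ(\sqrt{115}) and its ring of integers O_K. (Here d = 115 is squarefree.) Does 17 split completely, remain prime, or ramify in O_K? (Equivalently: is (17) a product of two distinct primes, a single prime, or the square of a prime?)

Since 115 ≢ 1 mod 4, the ring of integers is ℤ[√115] with discriminant 4·115 = 460.
Since gcd(17, 460) = 1 the prime 17 does not ramify.
Legendre symbol by Euler's criterion: (115/17) ≡ 115^8 ≡ 1 (mod 17), i.e. (115/17) = 1.
(115/17) = 1, so 17 splits.

p splits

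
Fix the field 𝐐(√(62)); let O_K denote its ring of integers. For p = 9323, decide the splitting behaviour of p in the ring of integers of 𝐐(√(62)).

p is inert

Since 62 ≢ 1 mod 4, the ring of integers is ℤ[√62] with discriminant 4·62 = 248.
Since gcd(9323, 248) = 1 the prime 9323 does not ramify.
Legendre symbol by Euler's criterion: (62/9323) ≡ 62^4661 ≡ 9322 (mod 9323), i.e. (62/9323) = -1.
d is a non-residue mod p, hence 9323 remains inert in O_K.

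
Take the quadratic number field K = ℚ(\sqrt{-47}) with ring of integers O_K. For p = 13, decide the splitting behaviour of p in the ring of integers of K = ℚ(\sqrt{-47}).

d = -47 ≡ 1 (mod 4), so O_K = ℤ[(1+√-47)/2] and disc(K) = d = -47.
Since gcd(13, -47) = 1 the prime 13 does not ramify.
Legendre symbol by Euler's criterion: (-47/13) ≡ (-47)^6 ≡ 12 (mod 13), i.e. (-47/13) = -1.
d is a non-residue mod p, hence 13 remains inert in O_K.

13 remains inert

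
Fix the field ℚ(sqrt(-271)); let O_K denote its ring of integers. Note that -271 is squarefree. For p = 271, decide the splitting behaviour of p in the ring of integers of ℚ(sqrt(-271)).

ramified — (271) = 𝔭²

Since -271 ≡ 1 mod 4, the ring of integers is ℤ[(1+√-271)/2] with discriminant -271.
271 divides disc(K) = -271, so 271 ramifies.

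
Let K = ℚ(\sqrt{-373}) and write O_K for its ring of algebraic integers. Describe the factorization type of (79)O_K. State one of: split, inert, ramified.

79 splits in O_K

Since -373 ≢ 1 mod 4, the ring of integers is ℤ[√-373] with discriminant 4·(-373) = -1492.
Since gcd(79, -1492) = 1 the prime 79 does not ramify.
(-373/79) = 22^39 mod 79 = 1, giving Legendre symbol 1.
Legendre symbol 1 ⇒ 79 is split.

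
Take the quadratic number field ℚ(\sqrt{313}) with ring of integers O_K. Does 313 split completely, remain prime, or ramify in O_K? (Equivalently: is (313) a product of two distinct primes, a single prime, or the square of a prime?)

Since 313 ≡ 1 mod 4, the ring of integers is ℤ[(1+√313)/2] with discriminant 313.
313 divides disc(K) = 313, so 313 ramifies.

ramified — (313) = 𝔭²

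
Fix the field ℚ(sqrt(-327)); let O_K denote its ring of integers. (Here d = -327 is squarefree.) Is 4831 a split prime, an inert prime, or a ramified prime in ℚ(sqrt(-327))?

d = -327 ≡ 1 (mod 4), so O_K = ℤ[(1+√-327)/2] and disc(K) = d = -327.
disc(K) = -327 is not divisible by 4831; 4831 is unramified.
Compute (-327/4831) via Euler: 4504^((4831-1)/2) mod 4831 = 1, so (-327/4831) = 1.
Legendre symbol 1 ⇒ 4831 is split.

split — (4831) = 𝔭₁𝔭₂ with 𝔭₁ ≠ 𝔭₂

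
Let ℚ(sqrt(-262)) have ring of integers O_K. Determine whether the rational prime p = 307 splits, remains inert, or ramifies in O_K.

-262 mod 4 = 2, hence disc K = 4·(-262) = -1048 and O_K = ℤ[√-262].
307 ∤ -1048, so 307 is unramified.
Compute (-262/307) via Euler: 45^((307-1)/2) mod 307 = 306, so (-262/307) = -1.
(-262/307) = -1, so 307 is inert.

p is inert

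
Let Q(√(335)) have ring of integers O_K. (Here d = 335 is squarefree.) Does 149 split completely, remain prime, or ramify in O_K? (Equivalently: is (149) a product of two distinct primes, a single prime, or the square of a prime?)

Since 335 ≢ 1 mod 4, the ring of integers is ℤ[√335] with discriminant 4·335 = 1340.
disc(K) = 1340 is not divisible by 149; 149 is unramified.
(335/149) = 37^74 mod 149 = 1, giving Legendre symbol 1.
(335/149) = 1, so 149 splits.

p splits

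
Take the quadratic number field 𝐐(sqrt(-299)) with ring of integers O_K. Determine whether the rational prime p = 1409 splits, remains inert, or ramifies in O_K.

p is inert

-299 mod 4 = 1, hence disc K = -299 and O_K = ℤ[(1+√-299)/2].
disc(K) = -299 is not divisible by 1409; 1409 is unramified.
(-299/1409) = 1110^704 mod 1409 = 1408, giving Legendre symbol -1.
(-299/1409) = -1, so 1409 is inert.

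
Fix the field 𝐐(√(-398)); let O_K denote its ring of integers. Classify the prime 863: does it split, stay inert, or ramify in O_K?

p is inert

-398 mod 4 = 2, hence disc K = 4·(-398) = -1592 and O_K = ℤ[√-398].
Since gcd(863, -1592) = 1 the prime 863 does not ramify.
(-398/863) = 465^431 mod 863 = 862, giving Legendre symbol -1.
d is a non-residue mod p, hence 863 remains inert in O_K.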